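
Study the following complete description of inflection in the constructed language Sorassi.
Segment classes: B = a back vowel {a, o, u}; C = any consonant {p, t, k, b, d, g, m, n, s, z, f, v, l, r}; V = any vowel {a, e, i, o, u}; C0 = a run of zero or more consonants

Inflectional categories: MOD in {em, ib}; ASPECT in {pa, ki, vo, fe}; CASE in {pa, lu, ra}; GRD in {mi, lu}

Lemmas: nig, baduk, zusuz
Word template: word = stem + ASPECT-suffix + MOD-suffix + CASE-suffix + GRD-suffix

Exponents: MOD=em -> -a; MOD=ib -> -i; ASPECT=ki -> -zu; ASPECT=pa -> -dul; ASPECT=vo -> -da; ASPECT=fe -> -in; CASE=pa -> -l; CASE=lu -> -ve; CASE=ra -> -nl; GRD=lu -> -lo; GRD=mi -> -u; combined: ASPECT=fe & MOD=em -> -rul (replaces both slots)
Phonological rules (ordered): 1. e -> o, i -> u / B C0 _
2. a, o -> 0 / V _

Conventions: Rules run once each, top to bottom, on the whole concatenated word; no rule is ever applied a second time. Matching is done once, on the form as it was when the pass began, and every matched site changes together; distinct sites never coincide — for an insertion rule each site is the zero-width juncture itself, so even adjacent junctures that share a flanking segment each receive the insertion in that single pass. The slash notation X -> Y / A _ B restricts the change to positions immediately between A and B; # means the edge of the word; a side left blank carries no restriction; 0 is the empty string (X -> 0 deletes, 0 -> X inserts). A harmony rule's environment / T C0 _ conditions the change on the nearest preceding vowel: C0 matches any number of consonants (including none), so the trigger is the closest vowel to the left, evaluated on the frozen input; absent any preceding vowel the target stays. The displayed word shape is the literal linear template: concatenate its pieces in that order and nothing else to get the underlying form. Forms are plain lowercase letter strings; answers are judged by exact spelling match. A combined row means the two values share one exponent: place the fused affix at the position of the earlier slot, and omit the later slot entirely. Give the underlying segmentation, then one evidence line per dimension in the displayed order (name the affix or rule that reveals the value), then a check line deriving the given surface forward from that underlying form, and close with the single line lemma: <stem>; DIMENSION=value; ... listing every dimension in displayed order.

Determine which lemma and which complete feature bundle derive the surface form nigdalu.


underlying: nig-da-a-l-u
MOD=em - signalled by the affix -a
ASPECT=vo - signalled by the affix -da
CASE=pa - signalled by the affix -l
GRD=mi - signalled by the affix -u
check: nigdaalu -> nigdaalu -> nigdalu
lemma: nig; MOD=em; ASPECT=vo; CASE=pa; GRD=mi


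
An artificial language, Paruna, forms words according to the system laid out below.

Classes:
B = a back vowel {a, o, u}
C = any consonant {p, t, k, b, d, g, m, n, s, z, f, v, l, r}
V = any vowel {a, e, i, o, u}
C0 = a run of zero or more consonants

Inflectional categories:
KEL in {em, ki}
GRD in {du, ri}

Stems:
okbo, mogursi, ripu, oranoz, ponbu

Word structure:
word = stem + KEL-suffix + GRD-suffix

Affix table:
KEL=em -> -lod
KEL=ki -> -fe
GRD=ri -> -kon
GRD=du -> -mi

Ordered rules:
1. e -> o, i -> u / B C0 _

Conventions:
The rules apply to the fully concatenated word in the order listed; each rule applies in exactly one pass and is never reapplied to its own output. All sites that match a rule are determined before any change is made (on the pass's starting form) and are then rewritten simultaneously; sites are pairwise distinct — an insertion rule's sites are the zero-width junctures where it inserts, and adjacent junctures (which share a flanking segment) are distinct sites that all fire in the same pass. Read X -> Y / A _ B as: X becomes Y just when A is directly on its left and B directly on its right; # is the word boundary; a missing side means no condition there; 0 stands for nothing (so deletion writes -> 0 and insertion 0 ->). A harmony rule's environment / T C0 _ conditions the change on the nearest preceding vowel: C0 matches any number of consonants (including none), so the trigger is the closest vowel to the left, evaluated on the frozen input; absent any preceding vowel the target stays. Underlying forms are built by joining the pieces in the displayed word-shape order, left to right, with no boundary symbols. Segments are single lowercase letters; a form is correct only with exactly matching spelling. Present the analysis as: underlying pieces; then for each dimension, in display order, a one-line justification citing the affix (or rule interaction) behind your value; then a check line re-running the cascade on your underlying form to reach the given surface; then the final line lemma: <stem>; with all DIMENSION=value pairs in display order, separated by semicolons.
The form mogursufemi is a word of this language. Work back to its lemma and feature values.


underlying: mogursi-fe-mi
KEL=ki - signalled by the affix -fe
GRD=du - signalled by the affix -mi
check: mogursifemi -> mogursufemi
lemma: mogursi; KEL=ki; GRD=du


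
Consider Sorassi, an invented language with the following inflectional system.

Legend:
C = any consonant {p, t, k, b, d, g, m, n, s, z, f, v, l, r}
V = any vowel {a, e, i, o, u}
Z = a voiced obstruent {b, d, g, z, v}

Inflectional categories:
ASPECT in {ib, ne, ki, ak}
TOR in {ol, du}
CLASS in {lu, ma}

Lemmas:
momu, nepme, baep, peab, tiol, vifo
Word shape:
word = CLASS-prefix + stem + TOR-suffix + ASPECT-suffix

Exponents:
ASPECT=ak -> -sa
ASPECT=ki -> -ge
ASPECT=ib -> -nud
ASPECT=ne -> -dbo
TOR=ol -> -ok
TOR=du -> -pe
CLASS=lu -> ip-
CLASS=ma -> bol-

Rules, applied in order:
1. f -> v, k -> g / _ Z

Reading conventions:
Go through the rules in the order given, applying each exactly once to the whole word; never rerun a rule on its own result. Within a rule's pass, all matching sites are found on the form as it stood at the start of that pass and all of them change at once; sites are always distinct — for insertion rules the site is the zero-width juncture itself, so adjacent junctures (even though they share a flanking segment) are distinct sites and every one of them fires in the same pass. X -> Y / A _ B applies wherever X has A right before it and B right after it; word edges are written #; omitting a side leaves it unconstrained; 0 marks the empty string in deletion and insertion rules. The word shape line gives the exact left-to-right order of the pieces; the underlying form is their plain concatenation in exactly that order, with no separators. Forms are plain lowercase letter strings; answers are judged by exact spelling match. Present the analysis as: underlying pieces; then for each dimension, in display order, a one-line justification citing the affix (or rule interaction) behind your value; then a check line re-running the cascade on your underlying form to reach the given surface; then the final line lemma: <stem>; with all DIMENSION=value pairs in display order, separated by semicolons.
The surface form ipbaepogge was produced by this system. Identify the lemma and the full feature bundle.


underlying: ip-baep-ok-ge
ASPECT=ki - signalled by the affix -ge
TOR=ol - signalled by the affix -ok
CLASS=lu - signalled by the affix ip-
check: ipbaepokge -> ipbaepogge
lemma: baep; ASPECT=ki; TOR=ol; CLASS=lu


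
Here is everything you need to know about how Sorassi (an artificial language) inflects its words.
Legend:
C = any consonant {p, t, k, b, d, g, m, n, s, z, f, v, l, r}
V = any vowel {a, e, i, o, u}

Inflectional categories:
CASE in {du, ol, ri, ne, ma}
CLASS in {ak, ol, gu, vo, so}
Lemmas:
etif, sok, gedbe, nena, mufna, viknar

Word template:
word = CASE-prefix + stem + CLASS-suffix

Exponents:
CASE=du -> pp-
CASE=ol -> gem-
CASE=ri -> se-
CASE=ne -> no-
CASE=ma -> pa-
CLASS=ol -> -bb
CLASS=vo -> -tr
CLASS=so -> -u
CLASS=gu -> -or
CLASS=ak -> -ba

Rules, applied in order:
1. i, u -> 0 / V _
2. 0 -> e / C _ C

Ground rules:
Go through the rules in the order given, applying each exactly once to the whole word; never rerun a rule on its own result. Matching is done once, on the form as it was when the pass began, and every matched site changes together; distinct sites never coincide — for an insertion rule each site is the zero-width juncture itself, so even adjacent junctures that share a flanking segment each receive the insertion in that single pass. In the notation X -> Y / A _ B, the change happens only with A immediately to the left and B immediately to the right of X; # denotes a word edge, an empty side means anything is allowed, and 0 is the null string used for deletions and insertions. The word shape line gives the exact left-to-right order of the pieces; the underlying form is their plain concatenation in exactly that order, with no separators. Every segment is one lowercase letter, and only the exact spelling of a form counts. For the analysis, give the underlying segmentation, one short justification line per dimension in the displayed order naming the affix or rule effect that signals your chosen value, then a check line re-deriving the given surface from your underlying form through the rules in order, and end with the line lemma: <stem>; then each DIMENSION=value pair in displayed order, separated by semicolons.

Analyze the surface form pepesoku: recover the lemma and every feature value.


underlying: pp-sok-u
CASE=du - signalled by the affix pp-
CLASS=so - signalled by the affix -u
check: ppsoku -> ppsoku -> pepesoku
lemma: sok; CASE=du; CLASS=so


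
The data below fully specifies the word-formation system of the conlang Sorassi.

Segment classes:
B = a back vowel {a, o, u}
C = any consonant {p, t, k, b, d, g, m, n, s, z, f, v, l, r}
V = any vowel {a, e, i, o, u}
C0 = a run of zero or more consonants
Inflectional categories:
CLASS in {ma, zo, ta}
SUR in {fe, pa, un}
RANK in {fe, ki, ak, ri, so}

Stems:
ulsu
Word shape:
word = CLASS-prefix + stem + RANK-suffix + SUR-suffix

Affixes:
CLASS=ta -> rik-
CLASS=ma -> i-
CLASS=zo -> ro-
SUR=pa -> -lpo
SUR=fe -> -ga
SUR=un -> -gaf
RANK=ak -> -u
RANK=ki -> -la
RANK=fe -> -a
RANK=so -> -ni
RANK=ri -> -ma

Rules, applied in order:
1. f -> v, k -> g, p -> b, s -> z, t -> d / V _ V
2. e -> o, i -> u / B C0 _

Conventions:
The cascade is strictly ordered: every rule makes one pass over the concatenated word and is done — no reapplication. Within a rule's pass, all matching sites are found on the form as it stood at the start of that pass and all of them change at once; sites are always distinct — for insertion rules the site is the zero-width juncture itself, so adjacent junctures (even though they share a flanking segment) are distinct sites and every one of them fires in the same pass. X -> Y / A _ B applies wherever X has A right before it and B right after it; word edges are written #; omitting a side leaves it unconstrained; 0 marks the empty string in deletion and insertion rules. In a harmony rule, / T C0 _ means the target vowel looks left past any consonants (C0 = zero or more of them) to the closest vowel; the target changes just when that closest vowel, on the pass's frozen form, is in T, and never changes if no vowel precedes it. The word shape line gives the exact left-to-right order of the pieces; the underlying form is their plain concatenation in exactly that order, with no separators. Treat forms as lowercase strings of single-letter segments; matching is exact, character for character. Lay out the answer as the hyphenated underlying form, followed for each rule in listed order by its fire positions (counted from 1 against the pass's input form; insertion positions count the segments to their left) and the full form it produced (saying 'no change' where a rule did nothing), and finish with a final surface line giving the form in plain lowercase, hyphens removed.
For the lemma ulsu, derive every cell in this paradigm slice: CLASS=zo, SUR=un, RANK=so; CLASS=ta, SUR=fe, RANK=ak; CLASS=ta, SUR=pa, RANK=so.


cell CLASS=zo, SUR=un, RANK=so:
underlying: ro-ulsu-ni-gaf
1. f -> v, k -> g, p -> b, s -> z, t -> d / V _ V: no change
2. e -> o, i -> u / B C0 _: fires at position(s) 8: roulsunugaf
surface: roulsunugaf

cell CLASS=ta, SUR=fe, RANK=ak:
underlying: rik-ulsu-u-ga
1. f -> v, k -> g, p -> b, s -> z, t -> d / V _ V: fires at position(s) 3: rigulsuuga
2. e -> o, i -> u / B C0 _: no change
surface: rigulsuuga

cell CLASS=ta, SUR=pa, RANK=so:
underlying: rik-ulsu-ni-lpo
1. f -> v, k -> g, p -> b, s -> z, t -> d / V _ V: fires at position(s) 3: rigulsunilpo
2. e -> o, i -> u / B C0 _: fires at position(s) 9: rigulsunulpo
surface: rigulsunulpo


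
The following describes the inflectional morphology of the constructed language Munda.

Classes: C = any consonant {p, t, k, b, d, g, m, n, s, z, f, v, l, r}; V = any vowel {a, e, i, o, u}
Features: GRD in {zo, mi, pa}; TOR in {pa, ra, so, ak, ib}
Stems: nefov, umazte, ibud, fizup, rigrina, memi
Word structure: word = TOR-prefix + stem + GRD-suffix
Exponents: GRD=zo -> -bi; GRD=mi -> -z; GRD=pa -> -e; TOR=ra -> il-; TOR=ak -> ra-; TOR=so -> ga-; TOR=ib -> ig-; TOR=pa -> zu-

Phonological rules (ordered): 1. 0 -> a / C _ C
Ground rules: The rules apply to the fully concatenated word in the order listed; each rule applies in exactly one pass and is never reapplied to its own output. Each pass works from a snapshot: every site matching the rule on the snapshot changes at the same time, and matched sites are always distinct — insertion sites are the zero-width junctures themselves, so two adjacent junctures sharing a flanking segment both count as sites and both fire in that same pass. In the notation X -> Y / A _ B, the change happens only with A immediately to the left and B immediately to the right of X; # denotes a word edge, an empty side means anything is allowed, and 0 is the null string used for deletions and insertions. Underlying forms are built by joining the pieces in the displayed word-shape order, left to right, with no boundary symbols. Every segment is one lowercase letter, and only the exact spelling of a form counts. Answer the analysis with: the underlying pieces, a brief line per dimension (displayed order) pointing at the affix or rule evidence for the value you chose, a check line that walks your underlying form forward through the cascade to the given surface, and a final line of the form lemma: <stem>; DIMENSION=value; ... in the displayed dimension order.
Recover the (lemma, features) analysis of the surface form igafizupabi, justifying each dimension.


underlying: ig-fizup-bi
GRD=zo - signalled by the affix -bi
TOR=ib - signalled by the affix ig-
check: igfizupbi -> igafizupabi
lemma: fizup; GRD=zo; TOR=ib


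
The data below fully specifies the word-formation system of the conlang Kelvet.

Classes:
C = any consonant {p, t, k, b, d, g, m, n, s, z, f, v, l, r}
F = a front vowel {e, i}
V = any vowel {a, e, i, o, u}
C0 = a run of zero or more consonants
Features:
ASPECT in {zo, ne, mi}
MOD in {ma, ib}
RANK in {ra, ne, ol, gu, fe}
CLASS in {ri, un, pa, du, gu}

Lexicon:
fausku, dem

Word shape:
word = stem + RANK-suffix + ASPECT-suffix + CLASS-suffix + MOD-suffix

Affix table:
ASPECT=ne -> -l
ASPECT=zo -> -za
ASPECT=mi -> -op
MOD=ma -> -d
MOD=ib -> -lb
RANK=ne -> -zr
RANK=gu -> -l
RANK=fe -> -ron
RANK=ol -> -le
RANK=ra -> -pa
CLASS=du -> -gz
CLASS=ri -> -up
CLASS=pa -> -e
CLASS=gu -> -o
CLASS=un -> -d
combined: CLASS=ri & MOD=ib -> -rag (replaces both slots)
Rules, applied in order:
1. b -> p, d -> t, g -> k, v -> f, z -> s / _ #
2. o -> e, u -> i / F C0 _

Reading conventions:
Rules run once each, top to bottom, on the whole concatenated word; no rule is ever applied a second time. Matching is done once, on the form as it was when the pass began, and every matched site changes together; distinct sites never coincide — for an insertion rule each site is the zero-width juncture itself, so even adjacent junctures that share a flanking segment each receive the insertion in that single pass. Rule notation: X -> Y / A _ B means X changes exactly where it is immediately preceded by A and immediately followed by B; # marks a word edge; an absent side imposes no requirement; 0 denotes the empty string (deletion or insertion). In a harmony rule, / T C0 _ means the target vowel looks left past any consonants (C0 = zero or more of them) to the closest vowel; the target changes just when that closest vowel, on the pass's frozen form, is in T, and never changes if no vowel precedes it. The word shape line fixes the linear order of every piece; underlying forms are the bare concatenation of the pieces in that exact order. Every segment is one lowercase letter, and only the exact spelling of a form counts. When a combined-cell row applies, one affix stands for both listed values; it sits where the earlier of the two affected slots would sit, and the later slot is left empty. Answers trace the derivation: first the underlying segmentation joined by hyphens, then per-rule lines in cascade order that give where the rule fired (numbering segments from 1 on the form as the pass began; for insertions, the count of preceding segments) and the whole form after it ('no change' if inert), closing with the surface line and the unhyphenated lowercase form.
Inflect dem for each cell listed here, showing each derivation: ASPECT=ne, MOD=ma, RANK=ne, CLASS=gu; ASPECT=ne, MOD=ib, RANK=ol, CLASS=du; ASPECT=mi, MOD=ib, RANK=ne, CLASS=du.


cell ASPECT=ne, MOD=ma, RANK=ne, CLASS=gu:
underlying: dem-zr-l-o-d
1. b -> p, d -> t, g -> k, v -> f, z -> s / _ #: fires at position(s) 8: demzrlot
2. o -> e, u -> i / F C0 _: fires at position(s) 7: demzrlet
surface: demzrlet

cell ASPECT=ne, MOD=ib, RANK=ol, CLASS=du:
underlying: dem-le-l-gz-lb
1. b -> p, d -> t, g -> k, v -> f, z -> s / _ #: fires at position(s) 10: demlelgzlp
2. o -> e, u -> i / F C0 _: no change
surface: demlelgzlp

cell ASPECT=mi, MOD=ib, RANK=ne, CLASS=du:
underlying: dem-zr-op-gz-lb
1. b -> p, d -> t, g -> k, v -> f, z -> s / _ #: fires at position(s) 11: demzropgzlp
2. o -> e, u -> i / F C0 _: fires at position(s) 6: demzrepgzlp
surface: demzrepgzlp


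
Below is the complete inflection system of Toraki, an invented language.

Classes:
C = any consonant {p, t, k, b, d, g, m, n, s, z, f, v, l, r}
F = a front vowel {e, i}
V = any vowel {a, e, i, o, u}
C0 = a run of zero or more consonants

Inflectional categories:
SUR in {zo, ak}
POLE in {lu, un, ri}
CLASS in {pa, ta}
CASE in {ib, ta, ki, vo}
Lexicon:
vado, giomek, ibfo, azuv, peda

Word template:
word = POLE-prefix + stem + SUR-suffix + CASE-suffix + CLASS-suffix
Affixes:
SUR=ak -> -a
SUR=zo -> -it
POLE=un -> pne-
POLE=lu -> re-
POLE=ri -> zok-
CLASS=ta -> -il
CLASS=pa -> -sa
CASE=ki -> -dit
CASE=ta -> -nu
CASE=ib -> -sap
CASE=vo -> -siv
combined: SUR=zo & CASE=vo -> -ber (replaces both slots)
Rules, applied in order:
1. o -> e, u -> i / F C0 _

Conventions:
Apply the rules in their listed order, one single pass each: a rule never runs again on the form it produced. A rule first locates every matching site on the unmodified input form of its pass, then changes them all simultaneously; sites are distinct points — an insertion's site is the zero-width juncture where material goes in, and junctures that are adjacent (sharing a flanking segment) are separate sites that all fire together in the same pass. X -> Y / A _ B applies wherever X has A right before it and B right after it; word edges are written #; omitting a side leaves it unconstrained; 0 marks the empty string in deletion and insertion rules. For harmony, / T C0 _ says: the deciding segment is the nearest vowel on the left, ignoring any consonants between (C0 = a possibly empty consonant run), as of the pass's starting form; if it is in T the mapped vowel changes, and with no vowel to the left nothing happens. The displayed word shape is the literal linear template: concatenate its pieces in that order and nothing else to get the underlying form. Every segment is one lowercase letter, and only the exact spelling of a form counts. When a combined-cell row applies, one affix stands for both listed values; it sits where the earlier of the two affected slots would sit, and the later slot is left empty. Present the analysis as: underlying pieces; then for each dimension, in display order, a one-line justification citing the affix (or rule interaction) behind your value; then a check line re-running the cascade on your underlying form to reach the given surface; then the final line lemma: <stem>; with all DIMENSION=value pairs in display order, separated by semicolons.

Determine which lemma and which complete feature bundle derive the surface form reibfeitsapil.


underlying: re-ibfo-it-sap-il
SUR=zo - signalled by the affix -it
POLE=lu - signalled by the affix re-
CLASS=ta - signalled by the affix -il
CASE=ib - signalled by the affix -sap
check: reibfoitsapil -> reibfeitsapil
lemma: ibfo; SUR=zo; POLE=lu; CLASS=ta; CASE=ib


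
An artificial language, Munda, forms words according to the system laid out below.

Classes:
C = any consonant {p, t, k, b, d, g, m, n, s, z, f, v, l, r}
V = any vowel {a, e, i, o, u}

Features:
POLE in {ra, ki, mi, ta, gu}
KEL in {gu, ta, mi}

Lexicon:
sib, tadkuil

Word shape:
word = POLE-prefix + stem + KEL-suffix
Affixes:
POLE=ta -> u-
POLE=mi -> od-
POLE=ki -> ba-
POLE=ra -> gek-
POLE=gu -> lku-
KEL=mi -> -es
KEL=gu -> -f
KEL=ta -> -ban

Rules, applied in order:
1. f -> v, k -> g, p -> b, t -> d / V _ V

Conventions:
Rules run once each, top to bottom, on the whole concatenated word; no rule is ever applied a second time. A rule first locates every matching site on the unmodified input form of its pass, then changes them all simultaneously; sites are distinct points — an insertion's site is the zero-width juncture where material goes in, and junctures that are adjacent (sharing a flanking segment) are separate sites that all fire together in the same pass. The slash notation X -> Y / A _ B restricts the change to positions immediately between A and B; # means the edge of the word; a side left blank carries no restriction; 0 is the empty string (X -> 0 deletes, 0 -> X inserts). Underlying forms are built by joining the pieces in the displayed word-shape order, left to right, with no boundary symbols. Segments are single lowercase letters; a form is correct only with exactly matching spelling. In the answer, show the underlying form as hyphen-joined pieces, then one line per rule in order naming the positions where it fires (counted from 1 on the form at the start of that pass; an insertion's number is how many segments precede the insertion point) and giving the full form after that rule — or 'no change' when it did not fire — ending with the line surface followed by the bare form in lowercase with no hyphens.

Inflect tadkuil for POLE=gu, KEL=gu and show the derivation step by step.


underlying: lku-tadkuil-f
1. f -> v, k -> g, p -> b, t -> d / V _ V: fires at position(s) 4: lkudadkuilf
surface: lkudadkuilf


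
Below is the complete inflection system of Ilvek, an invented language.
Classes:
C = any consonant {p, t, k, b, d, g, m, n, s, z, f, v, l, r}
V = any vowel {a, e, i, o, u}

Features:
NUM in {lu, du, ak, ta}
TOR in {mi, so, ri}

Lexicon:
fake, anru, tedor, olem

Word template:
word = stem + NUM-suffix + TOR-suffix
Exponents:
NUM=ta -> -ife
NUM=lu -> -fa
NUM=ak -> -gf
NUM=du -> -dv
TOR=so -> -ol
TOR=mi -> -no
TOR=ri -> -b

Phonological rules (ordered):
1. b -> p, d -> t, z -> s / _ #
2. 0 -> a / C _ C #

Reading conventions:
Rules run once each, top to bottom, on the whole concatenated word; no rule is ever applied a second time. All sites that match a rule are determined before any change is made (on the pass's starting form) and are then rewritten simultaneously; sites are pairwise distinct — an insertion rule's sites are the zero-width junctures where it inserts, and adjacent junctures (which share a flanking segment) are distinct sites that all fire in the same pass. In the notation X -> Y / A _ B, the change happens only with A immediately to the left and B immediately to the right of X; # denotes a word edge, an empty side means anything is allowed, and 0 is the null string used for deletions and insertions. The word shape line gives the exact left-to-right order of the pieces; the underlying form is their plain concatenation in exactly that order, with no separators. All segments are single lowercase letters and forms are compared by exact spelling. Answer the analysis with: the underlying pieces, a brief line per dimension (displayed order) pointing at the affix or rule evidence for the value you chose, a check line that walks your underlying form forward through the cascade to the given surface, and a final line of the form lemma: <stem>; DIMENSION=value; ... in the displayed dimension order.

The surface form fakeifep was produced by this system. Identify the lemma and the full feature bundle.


underlying: fake-ife-b
NUM=ta - signalled by the affix -ife
TOR=ri - signalled by the affix -b
check: fakeifeb -> fakeifep -> fakeifep
lemma: fake; NUM=ta; TOR=ri


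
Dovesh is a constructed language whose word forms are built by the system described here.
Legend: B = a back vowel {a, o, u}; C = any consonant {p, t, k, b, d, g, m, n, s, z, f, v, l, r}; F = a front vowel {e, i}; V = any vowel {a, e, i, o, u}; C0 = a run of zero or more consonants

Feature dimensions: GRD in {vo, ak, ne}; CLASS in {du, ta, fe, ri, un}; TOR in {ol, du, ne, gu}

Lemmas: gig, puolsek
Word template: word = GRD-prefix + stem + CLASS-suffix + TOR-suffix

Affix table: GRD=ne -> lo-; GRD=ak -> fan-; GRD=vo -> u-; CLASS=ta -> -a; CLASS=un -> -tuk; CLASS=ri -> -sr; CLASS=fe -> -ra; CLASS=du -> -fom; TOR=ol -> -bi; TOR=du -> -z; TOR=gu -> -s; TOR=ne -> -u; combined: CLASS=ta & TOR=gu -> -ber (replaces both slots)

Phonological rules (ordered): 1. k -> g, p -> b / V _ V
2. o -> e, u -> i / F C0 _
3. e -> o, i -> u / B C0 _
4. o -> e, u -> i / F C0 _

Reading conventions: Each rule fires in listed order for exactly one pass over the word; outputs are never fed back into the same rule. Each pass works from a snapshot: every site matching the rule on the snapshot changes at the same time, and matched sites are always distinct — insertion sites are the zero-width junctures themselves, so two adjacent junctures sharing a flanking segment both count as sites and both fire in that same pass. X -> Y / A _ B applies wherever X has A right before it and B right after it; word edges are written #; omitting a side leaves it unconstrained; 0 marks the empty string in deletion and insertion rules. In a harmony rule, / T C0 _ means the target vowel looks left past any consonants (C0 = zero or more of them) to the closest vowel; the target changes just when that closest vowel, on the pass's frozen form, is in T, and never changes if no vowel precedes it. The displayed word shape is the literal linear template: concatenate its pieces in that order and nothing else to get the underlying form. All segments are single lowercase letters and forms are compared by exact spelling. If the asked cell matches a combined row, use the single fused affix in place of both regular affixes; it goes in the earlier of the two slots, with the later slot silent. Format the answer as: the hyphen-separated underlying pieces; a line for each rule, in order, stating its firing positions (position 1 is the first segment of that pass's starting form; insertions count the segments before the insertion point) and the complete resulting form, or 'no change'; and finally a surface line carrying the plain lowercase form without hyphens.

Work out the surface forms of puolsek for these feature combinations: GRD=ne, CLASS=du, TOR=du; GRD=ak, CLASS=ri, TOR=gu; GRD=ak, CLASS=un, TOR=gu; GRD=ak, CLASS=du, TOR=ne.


cell GRD=ne, CLASS=du, TOR=du:
underlying: lo-puolsek-fom-z
1. k -> g, p -> b / V _ V: fires at position(s) 3: lobuolsekfomz
2. o -> e, u -> i / F C0 _: fires at position(s) 11: lobuolsekfemz
3. e -> o, i -> u / B C0 _: fires at position(s) 8: lobuolsokfemz
4. o -> e, u -> i / F C0 _: no change
surface: lobuolsokfemz

cell GRD=ak, CLASS=ri, TOR=gu:
underlying: fan-puolsek-sr-s
1. k -> g, p -> b / V _ V: no change
2. o -> e, u -> i / F C0 _: no change
3. e -> o, i -> u / B C0 _: fires at position(s) 9: fanpuolsoksrs
4. o -> e, u -> i / F C0 _: no change
surface: fanpuolsoksrs

cell GRD=ak, CLASS=un, TOR=gu:
underlying: fan-puolsek-tuk-s
1. k -> g, p -> b / V _ V: no change
2. o -> e, u -> i / F C0 _: fires at position(s) 12: fanpuolsektiks
3. e -> o, i -> u / B C0 _: fires at position(s) 9: fanpuolsoktiks
4. o -> e, u -> i / F C0 _: no change
surface: fanpuolsoktiks

cell GRD=ak, CLASS=du, TOR=ne:
underlying: fan-puolsek-fom-u
1. k -> g, p -> b / V _ V: no change
2. o -> e, u -> i / F C0 _: fires at position(s) 12: fanpuolsekfemu
3. e -> o, i -> u / B C0 _: fires at position(s) 9: fanpuolsokfemu
4. o -> e, u -> i / F C0 _: fires at position(s) 14: fanpuolsokfemi
surface: fanpuolsokfemi


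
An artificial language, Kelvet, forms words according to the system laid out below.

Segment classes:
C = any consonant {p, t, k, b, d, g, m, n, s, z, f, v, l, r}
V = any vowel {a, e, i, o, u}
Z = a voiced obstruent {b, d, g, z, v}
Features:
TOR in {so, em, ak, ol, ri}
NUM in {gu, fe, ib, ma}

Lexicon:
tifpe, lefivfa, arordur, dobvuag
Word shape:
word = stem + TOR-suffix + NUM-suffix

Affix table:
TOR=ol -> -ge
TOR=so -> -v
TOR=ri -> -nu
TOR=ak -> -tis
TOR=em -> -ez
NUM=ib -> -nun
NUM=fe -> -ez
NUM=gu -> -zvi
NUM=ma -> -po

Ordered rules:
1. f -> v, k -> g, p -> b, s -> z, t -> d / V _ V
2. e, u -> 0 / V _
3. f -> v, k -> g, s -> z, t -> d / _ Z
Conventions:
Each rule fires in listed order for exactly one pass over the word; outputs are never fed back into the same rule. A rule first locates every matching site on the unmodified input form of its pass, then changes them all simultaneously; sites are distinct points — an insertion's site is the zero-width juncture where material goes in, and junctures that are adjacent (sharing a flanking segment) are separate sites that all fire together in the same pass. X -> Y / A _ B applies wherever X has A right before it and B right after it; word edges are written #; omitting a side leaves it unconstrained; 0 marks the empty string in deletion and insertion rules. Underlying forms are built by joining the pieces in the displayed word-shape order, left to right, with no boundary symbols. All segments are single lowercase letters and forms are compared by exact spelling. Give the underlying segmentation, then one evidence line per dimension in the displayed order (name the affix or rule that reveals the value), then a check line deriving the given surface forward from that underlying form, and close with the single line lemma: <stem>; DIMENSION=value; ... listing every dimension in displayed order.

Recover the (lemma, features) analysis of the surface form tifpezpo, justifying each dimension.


underlying: tifpe-ez-po
TOR=em - signalled by the affix -ez
NUM=ma - signalled by the affix -po
check: tifpeezpo -> tifpeezpo -> tifpezpo -> tifpezpo
lemma: tifpe; TOR=em; NUM=ma


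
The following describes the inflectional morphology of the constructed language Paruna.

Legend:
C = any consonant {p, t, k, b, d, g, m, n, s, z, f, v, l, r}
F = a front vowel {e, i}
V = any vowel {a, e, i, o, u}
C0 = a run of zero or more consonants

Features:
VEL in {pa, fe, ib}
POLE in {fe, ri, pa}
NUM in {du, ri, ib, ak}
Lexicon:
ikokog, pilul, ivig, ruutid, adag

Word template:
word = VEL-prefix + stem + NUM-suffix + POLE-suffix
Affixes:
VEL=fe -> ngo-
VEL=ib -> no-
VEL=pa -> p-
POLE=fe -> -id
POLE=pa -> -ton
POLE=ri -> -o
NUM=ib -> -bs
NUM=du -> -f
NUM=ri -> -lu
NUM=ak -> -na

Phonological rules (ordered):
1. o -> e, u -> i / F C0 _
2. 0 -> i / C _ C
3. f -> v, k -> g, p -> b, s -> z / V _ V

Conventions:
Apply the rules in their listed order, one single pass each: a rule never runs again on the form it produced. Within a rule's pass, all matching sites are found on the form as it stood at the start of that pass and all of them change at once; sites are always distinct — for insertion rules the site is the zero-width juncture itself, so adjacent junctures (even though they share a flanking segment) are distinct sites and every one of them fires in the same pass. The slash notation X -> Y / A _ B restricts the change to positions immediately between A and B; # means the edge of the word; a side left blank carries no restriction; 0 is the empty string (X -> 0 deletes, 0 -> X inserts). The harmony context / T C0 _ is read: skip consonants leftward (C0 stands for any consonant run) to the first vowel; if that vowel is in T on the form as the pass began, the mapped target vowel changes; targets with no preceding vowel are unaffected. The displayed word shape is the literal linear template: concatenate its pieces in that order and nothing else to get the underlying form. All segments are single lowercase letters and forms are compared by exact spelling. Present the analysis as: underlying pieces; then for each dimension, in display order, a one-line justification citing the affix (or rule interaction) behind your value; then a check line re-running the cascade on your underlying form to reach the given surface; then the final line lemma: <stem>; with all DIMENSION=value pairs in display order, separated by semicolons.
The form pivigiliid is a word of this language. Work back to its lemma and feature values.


underlying: p-ivig-lu-id
VEL=pa - signalled by the affix p-
POLE=fe - signalled by the affix -id
NUM=ri - signalled by the affix -lu
check: pivigluid -> pivigliid -> pivigiliid -> pivigiliid
lemma: ivig; VEL=pa; POLE=fe; NUM=ri


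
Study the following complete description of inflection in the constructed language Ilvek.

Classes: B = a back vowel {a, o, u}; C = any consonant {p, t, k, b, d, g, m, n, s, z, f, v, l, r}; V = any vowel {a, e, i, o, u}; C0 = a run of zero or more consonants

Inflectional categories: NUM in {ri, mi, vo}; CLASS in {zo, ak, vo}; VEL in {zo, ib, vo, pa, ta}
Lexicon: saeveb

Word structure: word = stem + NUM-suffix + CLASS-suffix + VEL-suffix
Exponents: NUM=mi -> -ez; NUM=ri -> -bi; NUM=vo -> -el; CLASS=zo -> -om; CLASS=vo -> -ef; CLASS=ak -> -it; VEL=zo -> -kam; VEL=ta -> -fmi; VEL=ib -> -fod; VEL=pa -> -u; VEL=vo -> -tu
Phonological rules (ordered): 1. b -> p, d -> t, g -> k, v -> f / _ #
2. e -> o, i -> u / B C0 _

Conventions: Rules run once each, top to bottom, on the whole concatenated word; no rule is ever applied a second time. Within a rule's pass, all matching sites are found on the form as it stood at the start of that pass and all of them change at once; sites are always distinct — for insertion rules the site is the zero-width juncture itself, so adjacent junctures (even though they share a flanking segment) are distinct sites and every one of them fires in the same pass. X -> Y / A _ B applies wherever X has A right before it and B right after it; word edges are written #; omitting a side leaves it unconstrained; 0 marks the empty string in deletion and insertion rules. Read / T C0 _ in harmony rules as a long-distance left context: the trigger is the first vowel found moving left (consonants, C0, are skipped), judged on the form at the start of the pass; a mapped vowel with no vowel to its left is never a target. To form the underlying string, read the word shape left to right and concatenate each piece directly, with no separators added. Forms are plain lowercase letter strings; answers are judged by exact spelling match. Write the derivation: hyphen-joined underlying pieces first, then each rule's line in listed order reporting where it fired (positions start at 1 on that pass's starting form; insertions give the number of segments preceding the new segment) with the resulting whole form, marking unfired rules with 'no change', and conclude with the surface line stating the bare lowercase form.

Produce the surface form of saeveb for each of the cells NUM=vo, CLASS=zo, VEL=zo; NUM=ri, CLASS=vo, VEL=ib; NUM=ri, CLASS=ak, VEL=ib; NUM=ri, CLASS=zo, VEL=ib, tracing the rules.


cell NUM=vo, CLASS=zo, VEL=zo:
underlying: saeveb-el-om-kam
1. b -> p, d -> t, g -> k, v -> f / _ #: no change
2. e -> o, i -> u / B C0 _: fires at position(s) 3: saovebelomkam
surface: saovebelomkam

cell NUM=ri, CLASS=vo, VEL=ib:
underlying: saeveb-bi-ef-fod
1. b -> p, d -> t, g -> k, v -> f / _ #: fires at position(s) 13: saevebbieffot
2. e -> o, i -> u / B C0 _: fires at position(s) 3: saovebbieffot
surface: saovebbieffot

cell NUM=ri, CLASS=ak, VEL=ib:
underlying: saeveb-bi-it-fod
1. b -> p, d -> t, g -> k, v -> f / _ #: fires at position(s) 13: saevebbiitfot
2. e -> o, i -> u / B C0 _: fires at position(s) 3: saovebbiitfot
surface: saovebbiitfot

cell NUM=ri, CLASS=zo, VEL=ib:
underlying: saeveb-bi-om-fod
1. b -> p, d -> t, g -> k, v -> f / _ #: fires at position(s) 13: saevebbiomfot
2. e -> o, i -> u / B C0 _: fires at position(s) 3: saovebbiomfot
surface: saovebbiomfot


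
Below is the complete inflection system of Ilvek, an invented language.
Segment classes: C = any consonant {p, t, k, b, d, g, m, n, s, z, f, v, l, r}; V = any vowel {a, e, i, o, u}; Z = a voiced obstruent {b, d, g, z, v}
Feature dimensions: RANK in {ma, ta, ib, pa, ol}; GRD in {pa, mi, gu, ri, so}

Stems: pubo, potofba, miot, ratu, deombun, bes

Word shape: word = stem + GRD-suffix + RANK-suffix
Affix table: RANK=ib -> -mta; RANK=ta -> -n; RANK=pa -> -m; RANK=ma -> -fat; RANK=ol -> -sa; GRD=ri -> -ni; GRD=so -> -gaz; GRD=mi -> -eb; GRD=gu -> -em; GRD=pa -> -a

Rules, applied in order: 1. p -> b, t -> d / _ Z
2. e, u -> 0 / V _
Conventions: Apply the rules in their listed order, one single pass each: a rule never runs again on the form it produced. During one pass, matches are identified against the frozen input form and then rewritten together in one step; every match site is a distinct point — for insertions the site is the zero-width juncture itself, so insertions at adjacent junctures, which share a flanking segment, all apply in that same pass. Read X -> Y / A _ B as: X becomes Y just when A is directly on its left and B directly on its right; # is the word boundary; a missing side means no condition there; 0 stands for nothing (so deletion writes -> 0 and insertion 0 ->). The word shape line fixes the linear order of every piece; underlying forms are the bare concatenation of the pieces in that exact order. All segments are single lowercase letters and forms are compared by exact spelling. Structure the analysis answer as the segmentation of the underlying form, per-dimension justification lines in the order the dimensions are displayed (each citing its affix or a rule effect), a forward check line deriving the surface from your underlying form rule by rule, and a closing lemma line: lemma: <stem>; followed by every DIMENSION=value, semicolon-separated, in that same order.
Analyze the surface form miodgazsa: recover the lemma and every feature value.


underlying: miot-gaz-sa
RANK=ol - signalled by the affix -sa
GRD=so - signalled by the affix -gaz
check: miotgazsa -> miodgazsa -> miodgazsa
lemma: miot; RANK=ol; GRD=so


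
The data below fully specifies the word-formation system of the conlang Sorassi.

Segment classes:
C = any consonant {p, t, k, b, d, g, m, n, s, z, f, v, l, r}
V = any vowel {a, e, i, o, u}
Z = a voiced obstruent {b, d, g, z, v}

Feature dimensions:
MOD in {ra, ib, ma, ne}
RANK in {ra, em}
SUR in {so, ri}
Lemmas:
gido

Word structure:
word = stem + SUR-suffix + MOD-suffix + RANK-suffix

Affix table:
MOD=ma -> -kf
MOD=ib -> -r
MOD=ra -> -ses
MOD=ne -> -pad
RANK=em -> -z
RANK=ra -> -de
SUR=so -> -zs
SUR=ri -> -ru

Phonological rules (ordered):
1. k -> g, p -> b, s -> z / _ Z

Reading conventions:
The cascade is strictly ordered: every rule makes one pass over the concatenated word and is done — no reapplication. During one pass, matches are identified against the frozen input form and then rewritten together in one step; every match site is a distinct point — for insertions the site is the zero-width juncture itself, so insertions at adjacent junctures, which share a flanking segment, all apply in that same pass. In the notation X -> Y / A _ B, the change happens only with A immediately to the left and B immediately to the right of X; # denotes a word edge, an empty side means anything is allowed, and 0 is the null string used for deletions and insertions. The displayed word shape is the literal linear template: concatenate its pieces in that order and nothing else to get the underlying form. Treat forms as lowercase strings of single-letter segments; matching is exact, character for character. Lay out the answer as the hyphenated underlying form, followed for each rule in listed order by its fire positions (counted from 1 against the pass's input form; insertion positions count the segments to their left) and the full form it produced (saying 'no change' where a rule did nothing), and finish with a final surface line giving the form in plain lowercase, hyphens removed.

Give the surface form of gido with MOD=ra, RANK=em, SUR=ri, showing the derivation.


underlying: gido-ru-ses-z
1. k -> g, p -> b, s -> z / _ Z: fires at position(s) 9: gidorusezz
surface: gidorusezz
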